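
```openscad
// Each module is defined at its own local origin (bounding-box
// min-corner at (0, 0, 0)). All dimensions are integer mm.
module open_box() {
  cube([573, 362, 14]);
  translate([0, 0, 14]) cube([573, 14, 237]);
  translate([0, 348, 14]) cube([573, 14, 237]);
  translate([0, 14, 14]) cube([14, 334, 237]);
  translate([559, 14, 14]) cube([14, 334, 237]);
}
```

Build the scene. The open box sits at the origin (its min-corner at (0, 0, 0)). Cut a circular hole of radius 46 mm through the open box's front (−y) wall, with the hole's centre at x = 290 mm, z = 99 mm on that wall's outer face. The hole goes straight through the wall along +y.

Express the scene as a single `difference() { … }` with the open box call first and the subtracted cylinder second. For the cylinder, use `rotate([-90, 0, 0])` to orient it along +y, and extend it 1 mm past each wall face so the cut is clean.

difference() {
  open_box();
  translate([290, -1, 99]) rotate([-90, 0, 0]) cylinder(h = 16, r = 46);
}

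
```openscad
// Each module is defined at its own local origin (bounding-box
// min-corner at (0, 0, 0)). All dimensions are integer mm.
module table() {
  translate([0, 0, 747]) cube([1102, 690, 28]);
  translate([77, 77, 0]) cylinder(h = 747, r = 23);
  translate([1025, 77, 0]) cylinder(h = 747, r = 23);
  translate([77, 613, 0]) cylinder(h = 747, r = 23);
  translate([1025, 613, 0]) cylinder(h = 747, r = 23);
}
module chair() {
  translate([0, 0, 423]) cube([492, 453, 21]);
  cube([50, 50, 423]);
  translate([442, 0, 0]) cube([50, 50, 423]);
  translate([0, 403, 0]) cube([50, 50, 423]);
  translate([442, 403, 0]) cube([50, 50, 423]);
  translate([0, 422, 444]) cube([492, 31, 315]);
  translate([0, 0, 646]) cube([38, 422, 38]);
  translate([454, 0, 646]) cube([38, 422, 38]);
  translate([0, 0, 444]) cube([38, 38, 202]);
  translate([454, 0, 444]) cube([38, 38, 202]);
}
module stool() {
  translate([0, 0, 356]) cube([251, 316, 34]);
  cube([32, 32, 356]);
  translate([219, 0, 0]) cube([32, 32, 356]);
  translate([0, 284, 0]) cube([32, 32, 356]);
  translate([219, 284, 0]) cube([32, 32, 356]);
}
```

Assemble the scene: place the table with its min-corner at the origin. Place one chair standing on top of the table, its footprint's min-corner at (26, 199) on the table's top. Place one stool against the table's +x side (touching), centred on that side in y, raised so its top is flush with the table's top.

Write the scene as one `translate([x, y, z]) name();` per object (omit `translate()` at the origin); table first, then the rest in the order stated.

table();
translate([26, 199, 775]) chair();
translate([1102, 187, 385]) stool();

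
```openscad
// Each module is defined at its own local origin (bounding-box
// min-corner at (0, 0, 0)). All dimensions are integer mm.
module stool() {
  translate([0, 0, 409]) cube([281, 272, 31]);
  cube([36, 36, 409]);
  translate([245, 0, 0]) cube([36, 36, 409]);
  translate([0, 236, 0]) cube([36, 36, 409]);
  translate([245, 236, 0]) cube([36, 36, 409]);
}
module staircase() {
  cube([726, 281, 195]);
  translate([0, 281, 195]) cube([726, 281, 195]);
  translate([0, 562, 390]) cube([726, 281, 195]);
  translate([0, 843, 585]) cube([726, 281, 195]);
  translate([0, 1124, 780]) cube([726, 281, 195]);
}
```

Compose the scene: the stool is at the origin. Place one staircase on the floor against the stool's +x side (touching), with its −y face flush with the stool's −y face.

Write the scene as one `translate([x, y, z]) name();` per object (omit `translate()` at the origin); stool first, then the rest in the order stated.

stool();
translate([281, 0, 0]) staircase();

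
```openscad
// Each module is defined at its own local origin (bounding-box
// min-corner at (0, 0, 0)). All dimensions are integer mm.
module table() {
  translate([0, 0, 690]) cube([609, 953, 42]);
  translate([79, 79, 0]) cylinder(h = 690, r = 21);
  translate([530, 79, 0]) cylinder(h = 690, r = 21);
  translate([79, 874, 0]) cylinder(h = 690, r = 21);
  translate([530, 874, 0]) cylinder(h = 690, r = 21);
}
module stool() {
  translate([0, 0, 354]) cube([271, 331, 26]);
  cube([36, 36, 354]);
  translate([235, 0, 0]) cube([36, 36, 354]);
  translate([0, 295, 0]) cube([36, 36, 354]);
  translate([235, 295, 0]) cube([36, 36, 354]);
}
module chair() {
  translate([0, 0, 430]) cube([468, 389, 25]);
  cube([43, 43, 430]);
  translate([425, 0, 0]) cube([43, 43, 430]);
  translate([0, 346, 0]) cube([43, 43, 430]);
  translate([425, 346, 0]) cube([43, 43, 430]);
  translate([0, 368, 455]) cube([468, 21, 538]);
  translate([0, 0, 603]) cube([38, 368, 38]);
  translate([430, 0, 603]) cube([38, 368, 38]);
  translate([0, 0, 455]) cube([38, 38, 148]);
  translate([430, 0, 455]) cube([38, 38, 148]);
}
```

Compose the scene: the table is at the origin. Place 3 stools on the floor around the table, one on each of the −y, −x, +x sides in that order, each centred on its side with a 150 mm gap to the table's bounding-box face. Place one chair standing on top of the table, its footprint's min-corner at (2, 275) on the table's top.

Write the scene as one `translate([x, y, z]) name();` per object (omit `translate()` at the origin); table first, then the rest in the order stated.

table();
translate([169, -481, 0]) stool();
translate([-421, 311, 0]) stool();
translate([759, 311, 0]) stool();
translate([2, 275, 732]) chair();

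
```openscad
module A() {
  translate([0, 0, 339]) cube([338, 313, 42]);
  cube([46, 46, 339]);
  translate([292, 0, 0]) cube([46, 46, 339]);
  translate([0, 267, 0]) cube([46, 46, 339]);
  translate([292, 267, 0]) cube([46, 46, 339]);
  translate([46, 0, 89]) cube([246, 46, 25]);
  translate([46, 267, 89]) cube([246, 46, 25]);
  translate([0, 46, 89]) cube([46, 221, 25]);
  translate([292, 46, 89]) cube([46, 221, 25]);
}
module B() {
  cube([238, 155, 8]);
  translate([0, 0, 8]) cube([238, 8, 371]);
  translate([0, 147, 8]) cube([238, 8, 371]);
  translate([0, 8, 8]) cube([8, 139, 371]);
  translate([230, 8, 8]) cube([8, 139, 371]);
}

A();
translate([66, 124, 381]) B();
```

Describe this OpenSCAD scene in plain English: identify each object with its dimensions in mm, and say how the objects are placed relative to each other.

A is a four-legged stool. The seat is 338×313 mm, 42 mm thick, top at z = 381 mm. It stands on four square legs, each 46×46 mm in cross-section, from z = 0 to the seat underside, each flush with a corner of the seat. Four stretchers, 46 mm wide and 25 mm tall, connect adjacent legs with their undersides at z = 89 mm, each running between the inner faces of the legs it joins and aligned with the legs' outer faces on the other axis.

B is an open-topped rectangular box: outside dimensions 238×155×379 mm, with a uniform wall and base thickness of 8 mm. The base is a full 238×155 slab on the floor; four walls sit on top of the base. The front and back walls (the −y and +y sides) span the full width; the two side walls fit between them.

The open box is on top of the stool.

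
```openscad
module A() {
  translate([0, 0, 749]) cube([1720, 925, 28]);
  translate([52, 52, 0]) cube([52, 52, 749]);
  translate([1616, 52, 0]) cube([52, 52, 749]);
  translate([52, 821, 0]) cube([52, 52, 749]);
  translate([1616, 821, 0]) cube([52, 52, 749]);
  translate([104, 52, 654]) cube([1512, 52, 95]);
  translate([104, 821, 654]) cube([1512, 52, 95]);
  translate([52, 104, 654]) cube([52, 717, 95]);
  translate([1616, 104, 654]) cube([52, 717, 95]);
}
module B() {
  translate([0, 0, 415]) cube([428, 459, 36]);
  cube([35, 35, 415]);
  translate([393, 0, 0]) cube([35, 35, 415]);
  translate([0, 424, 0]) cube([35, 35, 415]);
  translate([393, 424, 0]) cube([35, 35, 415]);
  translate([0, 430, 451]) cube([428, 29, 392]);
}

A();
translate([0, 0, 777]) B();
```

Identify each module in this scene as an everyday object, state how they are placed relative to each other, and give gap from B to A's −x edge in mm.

The chair's min-x is at 0; the table's min-x is 0; gap = 0 mm.

A is a table. B is a chair. The chair is on top of the table. The gap from the chair to the table's −x edge is 0 mm.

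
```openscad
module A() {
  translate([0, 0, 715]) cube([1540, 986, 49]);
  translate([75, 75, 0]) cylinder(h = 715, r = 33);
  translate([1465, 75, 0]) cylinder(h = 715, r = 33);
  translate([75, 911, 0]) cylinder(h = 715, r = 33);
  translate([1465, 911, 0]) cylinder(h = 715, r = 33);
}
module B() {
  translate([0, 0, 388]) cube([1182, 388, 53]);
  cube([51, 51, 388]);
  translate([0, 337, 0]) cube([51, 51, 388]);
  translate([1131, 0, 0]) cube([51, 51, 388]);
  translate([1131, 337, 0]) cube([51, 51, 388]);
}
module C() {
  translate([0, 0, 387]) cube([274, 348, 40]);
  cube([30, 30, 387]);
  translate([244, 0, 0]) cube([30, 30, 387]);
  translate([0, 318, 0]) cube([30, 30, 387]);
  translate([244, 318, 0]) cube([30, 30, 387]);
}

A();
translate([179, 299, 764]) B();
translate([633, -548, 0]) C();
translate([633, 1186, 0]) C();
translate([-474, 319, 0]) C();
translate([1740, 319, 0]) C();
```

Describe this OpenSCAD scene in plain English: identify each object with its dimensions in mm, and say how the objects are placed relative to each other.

A is a rectangular dining table. The top is 1540×986×49 mm with its upper surface at z = 764 mm. It stands on four round legs of 66 mm diameter, each leg's bounding box inset 42 mm from the nearest pair of top edges, running from the floor to the underside of the top.

B is a bench: a 1182×388 mm seat slab, 53 mm thick, top at z = 441 mm, on four 51×51 mm square legs flush with the seat corners and standing on z = 0.

C is a four-legged stool. The seat is 274×348 mm, 40 mm thick, top at z = 427 mm. It stands on four square legs, each 30×30 mm in cross-section, from z = 0 to the seat underside, each flush with a corner of the seat.

The bench is on top of the table, centred. Four stools sit around the table at the −y, +y, −x, +x sides.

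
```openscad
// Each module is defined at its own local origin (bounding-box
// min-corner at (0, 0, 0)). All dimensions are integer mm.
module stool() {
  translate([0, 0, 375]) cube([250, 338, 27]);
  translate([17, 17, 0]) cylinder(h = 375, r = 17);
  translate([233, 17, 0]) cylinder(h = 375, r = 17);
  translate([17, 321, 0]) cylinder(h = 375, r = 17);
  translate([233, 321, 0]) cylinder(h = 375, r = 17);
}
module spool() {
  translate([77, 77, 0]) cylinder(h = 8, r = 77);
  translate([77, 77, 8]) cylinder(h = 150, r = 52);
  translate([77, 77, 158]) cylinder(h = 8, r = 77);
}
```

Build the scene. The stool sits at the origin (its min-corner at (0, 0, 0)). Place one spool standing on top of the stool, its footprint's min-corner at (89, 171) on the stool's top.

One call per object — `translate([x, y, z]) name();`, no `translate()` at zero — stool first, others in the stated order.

stool();
translate([89, 171, 402]) spool();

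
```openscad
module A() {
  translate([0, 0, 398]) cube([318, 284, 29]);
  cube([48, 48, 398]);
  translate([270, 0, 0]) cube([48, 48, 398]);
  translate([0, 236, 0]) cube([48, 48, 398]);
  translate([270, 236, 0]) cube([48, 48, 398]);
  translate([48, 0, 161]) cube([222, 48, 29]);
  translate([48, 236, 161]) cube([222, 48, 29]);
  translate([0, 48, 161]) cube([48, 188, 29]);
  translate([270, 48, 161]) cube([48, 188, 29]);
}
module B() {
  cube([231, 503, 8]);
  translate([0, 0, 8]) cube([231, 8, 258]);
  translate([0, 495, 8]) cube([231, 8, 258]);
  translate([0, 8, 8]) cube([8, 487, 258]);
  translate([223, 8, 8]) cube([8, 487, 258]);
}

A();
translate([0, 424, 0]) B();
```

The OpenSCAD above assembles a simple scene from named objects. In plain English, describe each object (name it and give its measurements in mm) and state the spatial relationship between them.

A is a four-legged stool. The seat is a 318×284×29 mm slab whose top surface is at z = 427 mm; four square legs, each 48×48 mm in cross-section, run from the floor (z = 0) to the underside of the seat, each flush with a corner of the seat. Four stretchers, 48 mm wide and 29 mm tall, connect adjacent legs with their undersides at z = 161 mm, each running between the inner faces of the legs it joins and aligned with the legs' outer faces on the other axis.

B is an open storage box with external size 231×503×266 mm and wall thickness 8 mm (the base is also 8 mm thick). The base covers the whole footprint; the four walls stand on the base, with the y-facing walls full-width and the x-facing walls fitting between their inner faces.

The open box is on the floor beside the stool on its +y side.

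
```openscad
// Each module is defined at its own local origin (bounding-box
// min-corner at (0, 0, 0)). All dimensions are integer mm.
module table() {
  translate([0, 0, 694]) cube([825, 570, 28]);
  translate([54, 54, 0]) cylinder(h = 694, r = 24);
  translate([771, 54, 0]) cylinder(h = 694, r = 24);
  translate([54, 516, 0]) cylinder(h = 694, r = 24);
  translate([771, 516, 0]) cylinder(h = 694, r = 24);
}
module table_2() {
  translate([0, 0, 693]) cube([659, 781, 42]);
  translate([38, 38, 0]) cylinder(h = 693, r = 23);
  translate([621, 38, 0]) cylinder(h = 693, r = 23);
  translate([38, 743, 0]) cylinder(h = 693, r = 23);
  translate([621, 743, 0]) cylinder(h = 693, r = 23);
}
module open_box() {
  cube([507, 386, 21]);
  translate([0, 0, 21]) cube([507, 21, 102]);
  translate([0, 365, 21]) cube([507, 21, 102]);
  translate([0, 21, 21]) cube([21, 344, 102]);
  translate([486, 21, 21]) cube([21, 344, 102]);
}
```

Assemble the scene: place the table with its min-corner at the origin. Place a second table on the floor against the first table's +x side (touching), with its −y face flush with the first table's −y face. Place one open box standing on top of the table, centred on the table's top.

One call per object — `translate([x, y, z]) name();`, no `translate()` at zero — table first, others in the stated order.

table();
translate([825, 0, 0]) table_2();
translate([159, 92, 722]) open_box();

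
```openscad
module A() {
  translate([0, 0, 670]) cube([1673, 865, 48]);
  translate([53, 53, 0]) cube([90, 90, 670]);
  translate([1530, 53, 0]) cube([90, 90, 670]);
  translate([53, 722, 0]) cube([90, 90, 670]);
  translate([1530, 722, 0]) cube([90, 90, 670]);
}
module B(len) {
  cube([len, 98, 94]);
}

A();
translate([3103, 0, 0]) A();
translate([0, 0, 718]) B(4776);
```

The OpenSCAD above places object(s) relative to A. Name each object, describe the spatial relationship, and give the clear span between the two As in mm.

Second table starts at x = 3103; first ends at x = 1673; clear span = 3103 − 1673 = 1430 mm.

A is a table. B is a beam. A beam spans the tops of two tables. The clear span between the two tables is 1430 mm.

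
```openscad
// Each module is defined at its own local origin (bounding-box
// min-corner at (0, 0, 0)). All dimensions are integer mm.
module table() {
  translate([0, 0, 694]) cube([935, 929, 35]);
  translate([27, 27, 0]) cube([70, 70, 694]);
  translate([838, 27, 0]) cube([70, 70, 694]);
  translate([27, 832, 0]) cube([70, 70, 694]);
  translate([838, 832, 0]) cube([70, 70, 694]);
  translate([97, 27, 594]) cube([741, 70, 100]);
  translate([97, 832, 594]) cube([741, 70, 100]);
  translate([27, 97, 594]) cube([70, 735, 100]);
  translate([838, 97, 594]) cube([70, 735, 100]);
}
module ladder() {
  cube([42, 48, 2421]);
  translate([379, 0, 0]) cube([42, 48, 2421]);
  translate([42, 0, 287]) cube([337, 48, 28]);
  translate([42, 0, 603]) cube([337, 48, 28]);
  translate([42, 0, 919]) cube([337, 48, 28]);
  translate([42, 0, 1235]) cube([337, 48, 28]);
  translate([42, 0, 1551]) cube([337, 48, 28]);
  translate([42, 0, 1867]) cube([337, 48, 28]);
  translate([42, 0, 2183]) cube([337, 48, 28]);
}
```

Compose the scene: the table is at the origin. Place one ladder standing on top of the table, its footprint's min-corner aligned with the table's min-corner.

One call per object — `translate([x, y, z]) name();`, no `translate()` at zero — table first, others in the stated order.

table();
translate([0, 0, 729]) ladder();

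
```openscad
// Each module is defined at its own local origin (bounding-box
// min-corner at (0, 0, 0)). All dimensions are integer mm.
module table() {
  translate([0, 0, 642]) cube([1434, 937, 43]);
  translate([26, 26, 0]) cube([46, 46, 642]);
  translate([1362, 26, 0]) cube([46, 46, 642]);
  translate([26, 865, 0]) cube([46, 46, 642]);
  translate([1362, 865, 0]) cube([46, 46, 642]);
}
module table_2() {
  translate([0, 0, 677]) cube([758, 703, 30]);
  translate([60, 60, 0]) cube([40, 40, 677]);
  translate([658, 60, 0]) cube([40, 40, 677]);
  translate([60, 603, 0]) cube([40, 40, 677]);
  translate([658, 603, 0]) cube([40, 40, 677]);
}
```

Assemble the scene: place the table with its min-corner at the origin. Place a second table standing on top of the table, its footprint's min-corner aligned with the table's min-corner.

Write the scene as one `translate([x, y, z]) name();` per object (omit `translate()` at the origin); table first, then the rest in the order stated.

table();
translate([0, 0, 685]) table_2();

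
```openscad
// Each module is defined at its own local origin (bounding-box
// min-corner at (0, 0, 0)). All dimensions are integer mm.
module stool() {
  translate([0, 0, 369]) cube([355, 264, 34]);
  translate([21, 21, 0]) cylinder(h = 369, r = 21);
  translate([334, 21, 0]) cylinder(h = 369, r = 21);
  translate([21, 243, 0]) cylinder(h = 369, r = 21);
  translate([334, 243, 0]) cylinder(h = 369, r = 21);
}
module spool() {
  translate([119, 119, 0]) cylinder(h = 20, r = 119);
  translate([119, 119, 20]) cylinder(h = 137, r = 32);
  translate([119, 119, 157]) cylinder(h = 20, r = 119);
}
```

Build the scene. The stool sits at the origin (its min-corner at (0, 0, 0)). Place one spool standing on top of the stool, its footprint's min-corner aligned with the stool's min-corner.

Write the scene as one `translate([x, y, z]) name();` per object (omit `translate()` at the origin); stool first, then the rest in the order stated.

stool();
translate([0, 0, 403]) spool();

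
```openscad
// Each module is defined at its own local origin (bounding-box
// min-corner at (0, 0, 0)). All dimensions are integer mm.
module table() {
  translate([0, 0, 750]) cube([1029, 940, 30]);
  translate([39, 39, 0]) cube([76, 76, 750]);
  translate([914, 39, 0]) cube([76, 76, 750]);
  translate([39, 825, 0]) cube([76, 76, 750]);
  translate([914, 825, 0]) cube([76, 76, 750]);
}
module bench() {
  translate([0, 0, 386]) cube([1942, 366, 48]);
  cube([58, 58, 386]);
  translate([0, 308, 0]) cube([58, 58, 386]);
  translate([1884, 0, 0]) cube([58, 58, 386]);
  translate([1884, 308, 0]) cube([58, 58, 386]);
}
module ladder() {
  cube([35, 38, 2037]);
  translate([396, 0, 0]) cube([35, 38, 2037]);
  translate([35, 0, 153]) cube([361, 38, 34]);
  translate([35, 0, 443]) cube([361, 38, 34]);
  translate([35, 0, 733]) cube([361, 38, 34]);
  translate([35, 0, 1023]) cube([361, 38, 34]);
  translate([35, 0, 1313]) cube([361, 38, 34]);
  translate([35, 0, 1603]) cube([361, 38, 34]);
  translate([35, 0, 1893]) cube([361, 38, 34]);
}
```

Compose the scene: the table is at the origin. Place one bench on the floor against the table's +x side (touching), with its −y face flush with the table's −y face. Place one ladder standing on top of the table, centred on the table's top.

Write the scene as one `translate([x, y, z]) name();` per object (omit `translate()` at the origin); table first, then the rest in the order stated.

table();
translate([1029, 0, 0]) bench();
translate([299, 451, 780]) ladder();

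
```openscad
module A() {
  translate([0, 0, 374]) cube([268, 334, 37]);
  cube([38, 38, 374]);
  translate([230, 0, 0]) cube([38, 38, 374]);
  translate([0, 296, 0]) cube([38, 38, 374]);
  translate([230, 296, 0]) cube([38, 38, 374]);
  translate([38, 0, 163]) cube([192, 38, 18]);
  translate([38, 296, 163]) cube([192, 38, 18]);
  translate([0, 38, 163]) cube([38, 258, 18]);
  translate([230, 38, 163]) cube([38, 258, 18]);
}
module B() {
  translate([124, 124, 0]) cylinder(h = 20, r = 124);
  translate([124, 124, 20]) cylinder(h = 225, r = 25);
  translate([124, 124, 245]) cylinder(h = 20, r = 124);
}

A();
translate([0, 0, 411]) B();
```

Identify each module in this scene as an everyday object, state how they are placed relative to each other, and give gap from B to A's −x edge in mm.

The spool's min-x is at 0; the stool's min-x is 0; gap = 0 mm.

A is a stool. B is a spool. The spool is on top of the stool. The gap from the spool to the stool's −x edge is 0 mm.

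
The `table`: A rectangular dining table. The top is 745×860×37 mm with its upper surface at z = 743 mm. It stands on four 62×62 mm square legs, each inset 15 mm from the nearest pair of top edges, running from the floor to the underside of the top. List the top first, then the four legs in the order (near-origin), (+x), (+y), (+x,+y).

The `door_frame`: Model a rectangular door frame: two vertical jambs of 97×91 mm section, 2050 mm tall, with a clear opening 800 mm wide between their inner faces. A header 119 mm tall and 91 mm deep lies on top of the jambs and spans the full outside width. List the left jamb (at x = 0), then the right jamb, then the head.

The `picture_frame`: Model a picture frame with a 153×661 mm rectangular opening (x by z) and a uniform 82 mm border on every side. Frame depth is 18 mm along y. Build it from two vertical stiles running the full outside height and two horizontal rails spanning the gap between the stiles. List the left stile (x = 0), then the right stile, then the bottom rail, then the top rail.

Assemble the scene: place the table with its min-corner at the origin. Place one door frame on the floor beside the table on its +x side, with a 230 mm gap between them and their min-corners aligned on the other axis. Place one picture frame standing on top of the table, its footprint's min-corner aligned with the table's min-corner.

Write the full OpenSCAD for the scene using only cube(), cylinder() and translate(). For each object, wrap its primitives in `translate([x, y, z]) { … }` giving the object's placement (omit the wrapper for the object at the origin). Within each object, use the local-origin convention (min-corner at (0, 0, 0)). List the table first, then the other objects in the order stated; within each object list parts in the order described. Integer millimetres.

translate([0, 0, 706]) cube([745, 860, 37]);
translate([15, 15, 0]) cube([62, 62, 706]);
translate([668, 15, 0]) cube([62, 62, 706]);
translate([15, 783, 0]) cube([62, 62, 706]);
translate([668, 783, 0]) cube([62, 62, 706]);
translate([975, 0, 0]) {
  cube([97, 91, 2050]);
  translate([897, 0, 0]) cube([97, 91, 2050]);
  translate([0, 0, 2050]) cube([994, 91, 119]);
}
translate([0, 0, 743]) {
  cube([82, 18, 825]);
  translate([235, 0, 0]) cube([82, 18, 825]);
  translate([82, 0, 0]) cube([153, 18, 82]);
  translate([82, 0, 743]) cube([153, 18, 82]);
}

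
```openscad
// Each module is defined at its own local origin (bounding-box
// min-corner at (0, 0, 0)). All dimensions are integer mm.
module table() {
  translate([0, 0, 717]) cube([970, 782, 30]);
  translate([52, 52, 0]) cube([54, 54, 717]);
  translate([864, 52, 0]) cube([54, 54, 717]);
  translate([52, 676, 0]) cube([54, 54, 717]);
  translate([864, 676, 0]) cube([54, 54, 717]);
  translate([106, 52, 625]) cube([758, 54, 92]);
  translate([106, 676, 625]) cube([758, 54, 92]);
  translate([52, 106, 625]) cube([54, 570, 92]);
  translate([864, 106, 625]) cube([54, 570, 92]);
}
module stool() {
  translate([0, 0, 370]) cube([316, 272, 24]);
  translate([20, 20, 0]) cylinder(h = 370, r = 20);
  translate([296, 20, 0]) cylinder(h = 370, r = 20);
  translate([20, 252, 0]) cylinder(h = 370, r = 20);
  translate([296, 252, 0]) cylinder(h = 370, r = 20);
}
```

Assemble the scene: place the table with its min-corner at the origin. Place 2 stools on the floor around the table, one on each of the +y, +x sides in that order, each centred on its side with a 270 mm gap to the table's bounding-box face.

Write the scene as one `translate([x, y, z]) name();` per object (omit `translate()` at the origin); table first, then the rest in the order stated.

table();
translate([327, 1052, 0]) stool();
translate([1240, 255, 0]) stool();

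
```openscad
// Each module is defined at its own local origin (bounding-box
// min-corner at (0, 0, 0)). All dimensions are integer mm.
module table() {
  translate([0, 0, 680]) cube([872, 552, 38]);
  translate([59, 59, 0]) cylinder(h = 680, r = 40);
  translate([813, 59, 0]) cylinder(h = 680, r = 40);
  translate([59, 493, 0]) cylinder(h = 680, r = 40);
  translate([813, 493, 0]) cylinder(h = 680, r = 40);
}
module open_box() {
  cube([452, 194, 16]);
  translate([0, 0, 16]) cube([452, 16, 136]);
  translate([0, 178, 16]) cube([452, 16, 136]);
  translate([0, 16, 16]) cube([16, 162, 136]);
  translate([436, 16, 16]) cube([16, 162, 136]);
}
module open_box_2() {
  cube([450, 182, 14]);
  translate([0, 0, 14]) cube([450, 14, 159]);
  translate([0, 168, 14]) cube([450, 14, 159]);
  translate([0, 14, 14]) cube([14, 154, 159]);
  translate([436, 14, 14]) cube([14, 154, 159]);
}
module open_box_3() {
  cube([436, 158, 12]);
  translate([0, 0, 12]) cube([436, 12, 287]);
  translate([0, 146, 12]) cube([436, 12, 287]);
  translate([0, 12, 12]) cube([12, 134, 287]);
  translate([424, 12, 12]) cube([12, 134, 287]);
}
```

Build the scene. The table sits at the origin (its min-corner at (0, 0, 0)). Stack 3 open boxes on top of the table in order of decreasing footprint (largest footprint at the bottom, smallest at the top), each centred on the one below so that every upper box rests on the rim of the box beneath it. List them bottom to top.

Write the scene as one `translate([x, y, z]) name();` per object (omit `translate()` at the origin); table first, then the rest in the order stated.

table();
translate([210, 179, 718]) open_box();
translate([211, 185, 870]) open_box_2();
translate([218, 197, 1043]) open_box_3();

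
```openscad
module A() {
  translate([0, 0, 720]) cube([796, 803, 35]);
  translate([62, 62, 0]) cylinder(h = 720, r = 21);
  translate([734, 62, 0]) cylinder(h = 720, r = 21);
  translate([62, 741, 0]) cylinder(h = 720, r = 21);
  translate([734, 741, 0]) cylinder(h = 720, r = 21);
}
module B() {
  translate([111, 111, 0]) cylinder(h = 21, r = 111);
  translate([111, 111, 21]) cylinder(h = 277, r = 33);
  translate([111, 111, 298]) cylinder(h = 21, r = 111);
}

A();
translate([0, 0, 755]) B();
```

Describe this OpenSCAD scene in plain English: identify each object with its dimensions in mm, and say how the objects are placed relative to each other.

A is a table with a 796×803 mm rectangular top, 35 mm thick, top surface at z = 755 mm, supported by four round legs of 42 mm diameter, each leg's bounding box inset 41 mm from the nearest pair of top edges, running from the floor.

B is a spool: two coaxial disc flanges of radius 111 mm and thickness 21 mm, joined by a core cylinder of radius 33 mm and height 277 mm. The lower flange rests on z = 0 and the three cylinders share a vertical axis.

The spool is on top of the table.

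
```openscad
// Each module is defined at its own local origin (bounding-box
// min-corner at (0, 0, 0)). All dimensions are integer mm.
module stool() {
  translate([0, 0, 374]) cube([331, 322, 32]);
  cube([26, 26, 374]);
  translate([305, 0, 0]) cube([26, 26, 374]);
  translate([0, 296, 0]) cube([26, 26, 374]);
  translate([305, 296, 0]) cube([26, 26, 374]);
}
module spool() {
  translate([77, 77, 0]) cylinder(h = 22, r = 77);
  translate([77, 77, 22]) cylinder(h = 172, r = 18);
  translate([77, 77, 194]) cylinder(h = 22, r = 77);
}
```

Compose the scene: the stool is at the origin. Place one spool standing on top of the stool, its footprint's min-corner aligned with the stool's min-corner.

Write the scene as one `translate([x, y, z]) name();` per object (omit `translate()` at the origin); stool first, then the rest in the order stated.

stool();
translate([0, 0, 406]) spool();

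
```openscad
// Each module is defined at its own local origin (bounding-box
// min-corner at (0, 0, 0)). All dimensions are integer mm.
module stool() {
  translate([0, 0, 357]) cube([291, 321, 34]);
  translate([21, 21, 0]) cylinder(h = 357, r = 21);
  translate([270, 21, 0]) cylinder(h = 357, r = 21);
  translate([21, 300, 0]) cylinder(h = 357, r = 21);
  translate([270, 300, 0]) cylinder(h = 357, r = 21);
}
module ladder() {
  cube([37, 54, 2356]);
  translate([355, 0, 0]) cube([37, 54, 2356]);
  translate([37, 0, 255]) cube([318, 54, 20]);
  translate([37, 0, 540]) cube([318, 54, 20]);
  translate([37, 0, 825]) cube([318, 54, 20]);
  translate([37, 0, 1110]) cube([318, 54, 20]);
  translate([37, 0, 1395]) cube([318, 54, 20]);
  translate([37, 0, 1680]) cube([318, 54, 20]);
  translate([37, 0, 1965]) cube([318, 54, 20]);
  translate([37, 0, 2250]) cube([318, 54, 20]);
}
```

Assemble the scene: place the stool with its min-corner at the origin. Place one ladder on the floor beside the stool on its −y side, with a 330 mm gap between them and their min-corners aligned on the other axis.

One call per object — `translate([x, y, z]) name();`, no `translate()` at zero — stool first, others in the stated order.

stool();
translate([0, -384, 0]) ladder();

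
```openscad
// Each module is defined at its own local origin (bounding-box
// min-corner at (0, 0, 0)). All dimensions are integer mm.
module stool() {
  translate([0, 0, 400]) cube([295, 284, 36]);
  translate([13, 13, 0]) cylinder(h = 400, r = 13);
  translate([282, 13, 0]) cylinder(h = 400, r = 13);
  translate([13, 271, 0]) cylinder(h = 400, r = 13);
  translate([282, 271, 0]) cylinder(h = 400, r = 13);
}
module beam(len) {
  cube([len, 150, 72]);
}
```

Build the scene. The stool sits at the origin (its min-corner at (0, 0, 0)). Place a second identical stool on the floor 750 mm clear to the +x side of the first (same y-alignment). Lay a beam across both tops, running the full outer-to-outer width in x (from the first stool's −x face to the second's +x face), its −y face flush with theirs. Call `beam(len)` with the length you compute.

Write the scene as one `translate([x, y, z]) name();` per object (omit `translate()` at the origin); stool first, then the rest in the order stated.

stool();
translate([1045, 0, 0]) stool();
translate([0, 0, 436]) beam(1340);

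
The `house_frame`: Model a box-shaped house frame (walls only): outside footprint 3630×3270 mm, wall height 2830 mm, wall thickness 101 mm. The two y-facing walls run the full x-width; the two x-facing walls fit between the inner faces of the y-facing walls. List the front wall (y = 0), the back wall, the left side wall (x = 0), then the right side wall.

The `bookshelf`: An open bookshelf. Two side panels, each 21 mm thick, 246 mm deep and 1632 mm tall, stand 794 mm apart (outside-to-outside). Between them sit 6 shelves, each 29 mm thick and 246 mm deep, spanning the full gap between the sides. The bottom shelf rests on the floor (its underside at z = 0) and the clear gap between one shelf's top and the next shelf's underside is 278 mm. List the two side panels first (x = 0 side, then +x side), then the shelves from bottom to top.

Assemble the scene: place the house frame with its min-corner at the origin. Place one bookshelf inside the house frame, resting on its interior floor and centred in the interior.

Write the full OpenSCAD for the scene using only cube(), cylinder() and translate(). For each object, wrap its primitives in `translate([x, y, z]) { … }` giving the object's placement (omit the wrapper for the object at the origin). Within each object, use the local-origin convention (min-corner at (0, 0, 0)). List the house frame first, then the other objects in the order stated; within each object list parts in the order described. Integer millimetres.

cube([3630, 101, 2830]);
translate([0, 3169, 0]) cube([3630, 101, 2830]);
translate([0, 101, 0]) cube([101, 3068, 2830]);
translate([3529, 101, 0]) cube([101, 3068, 2830]);
translate([1418, 1512, 0]) {
  cube([21, 246, 1632]);
  translate([773, 0, 0]) cube([21, 246, 1632]);
  translate([21, 0, 0]) cube([752, 246, 29]);
  translate([21, 0, 307]) cube([752, 246, 29]);
  translate([21, 0, 614]) cube([752, 246, 29]);
  translate([21, 0, 921]) cube([752, 246, 29]);
  translate([21, 0, 1228]) cube([752, 246, 29]);
  translate([21, 0, 1535]) cube([752, 246, 29]);
}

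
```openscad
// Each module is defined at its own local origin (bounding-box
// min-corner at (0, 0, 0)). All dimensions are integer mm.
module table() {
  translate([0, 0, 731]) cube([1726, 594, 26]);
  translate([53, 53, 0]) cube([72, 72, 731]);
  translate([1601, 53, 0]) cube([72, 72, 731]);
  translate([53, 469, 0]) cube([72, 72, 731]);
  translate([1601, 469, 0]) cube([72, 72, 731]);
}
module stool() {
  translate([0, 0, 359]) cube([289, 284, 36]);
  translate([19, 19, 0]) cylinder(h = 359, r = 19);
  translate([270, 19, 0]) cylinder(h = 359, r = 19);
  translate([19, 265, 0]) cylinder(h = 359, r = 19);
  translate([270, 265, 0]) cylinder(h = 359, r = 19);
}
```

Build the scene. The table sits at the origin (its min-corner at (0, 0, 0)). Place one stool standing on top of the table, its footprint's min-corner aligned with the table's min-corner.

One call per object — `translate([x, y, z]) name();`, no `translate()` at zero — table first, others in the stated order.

table();
translate([0, 0, 757]) stool();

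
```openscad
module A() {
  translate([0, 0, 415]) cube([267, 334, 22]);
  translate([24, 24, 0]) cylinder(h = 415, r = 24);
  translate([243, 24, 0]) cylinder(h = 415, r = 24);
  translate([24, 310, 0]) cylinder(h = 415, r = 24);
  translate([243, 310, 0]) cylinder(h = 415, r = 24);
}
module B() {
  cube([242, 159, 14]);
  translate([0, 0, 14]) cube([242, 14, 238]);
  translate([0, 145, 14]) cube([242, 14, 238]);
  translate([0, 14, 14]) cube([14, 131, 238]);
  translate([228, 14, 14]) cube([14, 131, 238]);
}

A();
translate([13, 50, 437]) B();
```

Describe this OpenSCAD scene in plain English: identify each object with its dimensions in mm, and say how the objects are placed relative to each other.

A is a simple wooden stool: a rectangular seat 267 mm (x) by 334 mm (y), 22 mm thick, top face at z = 437 mm, on four round legs, each 48 mm in diameter. The legs rest on z = 0, each leg's axis is inset half a diameter from the nearest pair of seat edges (so the leg's bounding box is flush with the corner).

B is an open-topped rectangular box: outside dimensions 242×159×252 mm, with a uniform wall and base thickness of 14 mm. The base is a full 242×159 slab on the floor; four walls sit on top of the base. The front and back walls (the −y and +y sides) span the full width; the two side walls fit between them.

The open box is on top of the stool.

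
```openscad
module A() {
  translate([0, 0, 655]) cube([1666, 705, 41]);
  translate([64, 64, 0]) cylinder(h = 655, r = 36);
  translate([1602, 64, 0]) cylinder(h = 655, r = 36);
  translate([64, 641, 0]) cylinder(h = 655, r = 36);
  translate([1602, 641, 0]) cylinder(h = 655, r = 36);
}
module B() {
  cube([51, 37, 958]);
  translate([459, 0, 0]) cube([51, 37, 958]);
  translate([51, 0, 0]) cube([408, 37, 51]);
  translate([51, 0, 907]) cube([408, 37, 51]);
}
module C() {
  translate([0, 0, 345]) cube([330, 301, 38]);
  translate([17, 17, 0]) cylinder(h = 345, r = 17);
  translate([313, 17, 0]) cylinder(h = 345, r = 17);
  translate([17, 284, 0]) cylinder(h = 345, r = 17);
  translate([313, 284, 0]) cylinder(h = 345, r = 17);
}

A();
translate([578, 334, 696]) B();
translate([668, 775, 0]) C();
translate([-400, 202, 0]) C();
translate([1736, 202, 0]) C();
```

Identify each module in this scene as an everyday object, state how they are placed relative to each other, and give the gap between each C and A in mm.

A is a table. B is a picture frame. C is a stool. The picture frame is on top of the table, centred. Three stools sit around the table at the +y, −x, +x sides. The gap between each stool and the table is 70 mm.

Each stool's nearest face is 70 mm from the table's bounding box.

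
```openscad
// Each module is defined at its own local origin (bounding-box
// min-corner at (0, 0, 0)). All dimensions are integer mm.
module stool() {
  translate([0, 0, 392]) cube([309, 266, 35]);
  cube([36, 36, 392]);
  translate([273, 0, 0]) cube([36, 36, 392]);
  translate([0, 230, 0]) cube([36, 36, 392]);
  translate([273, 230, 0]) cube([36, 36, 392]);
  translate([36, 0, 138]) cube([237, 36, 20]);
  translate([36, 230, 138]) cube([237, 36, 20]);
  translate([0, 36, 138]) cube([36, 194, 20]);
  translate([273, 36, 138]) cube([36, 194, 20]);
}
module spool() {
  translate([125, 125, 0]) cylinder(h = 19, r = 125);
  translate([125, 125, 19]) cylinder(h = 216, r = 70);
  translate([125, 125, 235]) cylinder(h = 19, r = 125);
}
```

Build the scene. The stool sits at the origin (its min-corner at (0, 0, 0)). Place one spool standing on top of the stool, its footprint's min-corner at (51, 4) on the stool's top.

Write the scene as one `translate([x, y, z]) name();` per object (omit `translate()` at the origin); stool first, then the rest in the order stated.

stool();
translate([51, 4, 427]) spool();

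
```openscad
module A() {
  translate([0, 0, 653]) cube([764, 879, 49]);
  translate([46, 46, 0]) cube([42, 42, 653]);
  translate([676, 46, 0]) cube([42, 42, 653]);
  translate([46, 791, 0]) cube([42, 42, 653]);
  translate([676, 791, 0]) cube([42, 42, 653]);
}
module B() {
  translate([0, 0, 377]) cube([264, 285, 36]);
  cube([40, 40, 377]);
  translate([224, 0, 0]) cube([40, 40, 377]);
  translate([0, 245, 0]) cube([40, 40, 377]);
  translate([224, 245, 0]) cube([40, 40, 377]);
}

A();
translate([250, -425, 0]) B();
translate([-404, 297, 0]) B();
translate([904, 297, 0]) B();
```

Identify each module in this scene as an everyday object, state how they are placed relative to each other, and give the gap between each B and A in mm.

Each stool's nearest face is 140 mm from the table's bounding box.

A is a table. B is a stool. Three stools sit around the table at the −y, −x, +x sides. The gap between each stool and the table is 140 mm.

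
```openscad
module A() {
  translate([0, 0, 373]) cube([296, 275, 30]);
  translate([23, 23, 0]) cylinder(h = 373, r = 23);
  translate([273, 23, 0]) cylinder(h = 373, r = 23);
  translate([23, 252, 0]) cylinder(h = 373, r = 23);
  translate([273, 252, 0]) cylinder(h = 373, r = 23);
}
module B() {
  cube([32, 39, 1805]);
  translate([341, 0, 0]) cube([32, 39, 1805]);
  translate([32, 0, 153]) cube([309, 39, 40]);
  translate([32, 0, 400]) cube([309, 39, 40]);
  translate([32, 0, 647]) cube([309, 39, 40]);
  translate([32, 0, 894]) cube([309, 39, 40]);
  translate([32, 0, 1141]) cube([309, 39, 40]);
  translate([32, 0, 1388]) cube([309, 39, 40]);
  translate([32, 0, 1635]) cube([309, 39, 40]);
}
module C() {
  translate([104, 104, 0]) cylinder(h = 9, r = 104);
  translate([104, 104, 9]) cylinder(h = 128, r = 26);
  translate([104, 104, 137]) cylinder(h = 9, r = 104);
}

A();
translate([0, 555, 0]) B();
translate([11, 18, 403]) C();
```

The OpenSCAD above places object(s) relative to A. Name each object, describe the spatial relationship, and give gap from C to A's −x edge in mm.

The spool's min-x is at 11; the stool's min-x is 0; gap = 11 mm.

A is a stool. B is a ladder. C is a spool. The ladder is on the floor beside the stool on its +y side. The spool is on top of the stool. The gap from the spool to the stool's −x edge is 11 mm.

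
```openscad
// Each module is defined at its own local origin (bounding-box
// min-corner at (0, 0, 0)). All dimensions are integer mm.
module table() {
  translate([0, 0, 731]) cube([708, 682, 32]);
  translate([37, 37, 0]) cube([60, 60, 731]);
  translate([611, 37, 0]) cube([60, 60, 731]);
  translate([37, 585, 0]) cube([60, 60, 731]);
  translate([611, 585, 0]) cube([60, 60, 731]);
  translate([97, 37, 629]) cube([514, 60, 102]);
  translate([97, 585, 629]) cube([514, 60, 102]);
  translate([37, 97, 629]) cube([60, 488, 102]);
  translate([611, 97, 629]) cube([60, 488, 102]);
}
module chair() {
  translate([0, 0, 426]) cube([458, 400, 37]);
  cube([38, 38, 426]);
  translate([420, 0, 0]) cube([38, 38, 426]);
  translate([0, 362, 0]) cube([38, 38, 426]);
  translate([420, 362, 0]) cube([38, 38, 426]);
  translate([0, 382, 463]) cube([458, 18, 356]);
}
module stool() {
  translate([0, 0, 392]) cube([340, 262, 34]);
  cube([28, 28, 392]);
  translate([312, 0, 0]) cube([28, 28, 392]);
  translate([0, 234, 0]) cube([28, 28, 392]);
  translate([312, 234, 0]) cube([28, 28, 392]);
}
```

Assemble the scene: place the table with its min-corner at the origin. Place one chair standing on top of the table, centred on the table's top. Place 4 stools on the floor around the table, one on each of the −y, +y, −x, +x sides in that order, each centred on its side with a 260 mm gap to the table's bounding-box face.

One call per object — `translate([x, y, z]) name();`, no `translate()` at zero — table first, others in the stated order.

table();
translate([125, 141, 763]) chair();
translate([184, -522, 0]) stool();
translate([184, 942, 0]) stool();
translate([-600, 210, 0]) stool();
translate([968, 210, 0]) stool();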